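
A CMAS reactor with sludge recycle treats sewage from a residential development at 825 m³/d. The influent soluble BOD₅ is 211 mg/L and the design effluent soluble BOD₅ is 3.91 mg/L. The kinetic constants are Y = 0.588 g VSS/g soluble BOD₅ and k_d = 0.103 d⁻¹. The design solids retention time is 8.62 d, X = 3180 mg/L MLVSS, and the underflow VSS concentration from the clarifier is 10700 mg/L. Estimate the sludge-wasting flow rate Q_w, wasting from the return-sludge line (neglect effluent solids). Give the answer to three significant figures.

Steady-state biomass mass balance: V·X·(1 + k_d·θ_c) = Y·Q·(S₀ − S)·θ_c, so V = 0.588 × 825 × (211 − 3.91) × 8.62 / [3180 × (1 + 0.103 × 8.62)] = 8.66×10^5 / 6003 = 144.2 m³.
Wasting from the return line (neglecting effluent solids): Q_w = V·X / (θ_c·X_r) = 144.2 × 3180 / (8.62 × 10700) = 4.973 m³/d.

Q_w ≈ 4.97 m³/d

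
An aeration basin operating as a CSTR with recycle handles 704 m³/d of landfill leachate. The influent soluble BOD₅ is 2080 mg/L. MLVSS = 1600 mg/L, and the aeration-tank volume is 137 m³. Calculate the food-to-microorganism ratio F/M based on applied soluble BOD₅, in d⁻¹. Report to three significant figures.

F/M ≈ 6.68 d⁻¹

F/M = applied load / biomass = Q·S₀/(V·X) = 704 × 2080 / (137.0 × 1600) = 6.680 d⁻¹.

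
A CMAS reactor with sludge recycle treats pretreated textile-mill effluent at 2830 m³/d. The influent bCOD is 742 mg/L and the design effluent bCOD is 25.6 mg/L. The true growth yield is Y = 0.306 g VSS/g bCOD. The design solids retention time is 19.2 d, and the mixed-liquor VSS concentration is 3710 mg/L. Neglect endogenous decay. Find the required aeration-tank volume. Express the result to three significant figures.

V·X = Y·Q·ΔS·θ_c gives V = 0.306 × 2830 × (742 − 25.6) × 19.2 / 3710 = 3211 m³.

V ≈ 3210 m³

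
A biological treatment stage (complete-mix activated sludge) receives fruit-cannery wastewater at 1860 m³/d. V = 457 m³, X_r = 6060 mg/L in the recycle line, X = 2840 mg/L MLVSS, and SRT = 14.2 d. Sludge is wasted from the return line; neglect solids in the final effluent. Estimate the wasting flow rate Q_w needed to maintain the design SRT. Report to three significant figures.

Q_w ≈ 15.1 m³/d

Wasting from the return line (neglecting effluent solids): Q_w = V·X / (θ_c·X_r) = 457.0 × 2840 / (14.2 × 6060) = 15.08 m³/d.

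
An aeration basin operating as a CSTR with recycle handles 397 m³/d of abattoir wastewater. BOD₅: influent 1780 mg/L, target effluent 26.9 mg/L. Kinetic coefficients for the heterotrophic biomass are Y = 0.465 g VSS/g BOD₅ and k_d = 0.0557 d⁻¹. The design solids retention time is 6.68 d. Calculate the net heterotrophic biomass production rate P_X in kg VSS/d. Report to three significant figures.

P_X ≈ 236 kg VSS/d

Observed yield with endogenous decay: Y_obs = Y / (1 + k_d·θ_c) = 0.465 / (1 + 0.0557 × 6.68) = 0.465 / 1.372 = 0.3389 g VSS/g BOD₅.
Q·(S₀ − S) = 397 × (1780 − 26.9) × 10⁻³ = 696.0 kg/d removed.
Net biomass production P_X = Y_obs × Q·(S₀ − S) = 0.3389 × 696.0 = 235.9 kg VSS/d.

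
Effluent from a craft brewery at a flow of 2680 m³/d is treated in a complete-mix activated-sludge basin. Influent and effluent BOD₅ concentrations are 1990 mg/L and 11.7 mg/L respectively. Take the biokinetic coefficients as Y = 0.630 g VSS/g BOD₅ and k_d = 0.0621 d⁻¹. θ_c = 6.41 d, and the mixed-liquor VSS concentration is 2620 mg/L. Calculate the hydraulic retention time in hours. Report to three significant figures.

τ ≈ 52.3 h

Steady-state biomass mass balance: V·X·(1 + k_d·θ_c) = Y·Q·(S₀ − S)·θ_c, so V = 0.630 × 2680 × (1990 − 11.7) × 6.41 / [2620 × (1 + 0.0621 × 6.41)] = 2.14×10^7 / 3663 = 5845 m³.
Hydraulic retention time τ = V/Q = 5845 / 2680 = 2.181 d = 52.34 h.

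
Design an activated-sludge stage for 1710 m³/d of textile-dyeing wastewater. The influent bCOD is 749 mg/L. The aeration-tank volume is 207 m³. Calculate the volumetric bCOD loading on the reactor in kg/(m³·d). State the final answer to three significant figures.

Applied bCOD load per unit volume = Q·S₀/V = (1710 × 749/1000)/207.0 = 6.187 kg bCOD·m⁻³·d⁻¹.

L_v ≈ 6.19 kg bCOD/(m³·d)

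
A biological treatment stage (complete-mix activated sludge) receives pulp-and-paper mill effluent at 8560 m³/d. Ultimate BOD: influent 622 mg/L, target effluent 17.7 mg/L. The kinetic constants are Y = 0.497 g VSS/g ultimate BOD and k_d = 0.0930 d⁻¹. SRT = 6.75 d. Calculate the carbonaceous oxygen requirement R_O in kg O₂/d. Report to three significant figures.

Correct the yield for decay: Y_obs = Y/(1 + k_d θ_c) = 0.497 / (1 + 0.0930 × 6.75) = 0.497 / 1.628 = 0.3053.
ΔS = 622 − 17.7 = 604.3 mg/L, so the substrate removal rate is 8560 × 604.3/1000 = 5173 kg ultimate BOD/d.
Biomass synthesised: P_X = Y_obs × 5173 = 1579 kg VSS/d.
R_O = Q·(S₀ − S) − 1.42·P_X = 5173 − 1.42 × 1579 = 2930 kg O₂/d.

R_O ≈ 2930 kg O₂/d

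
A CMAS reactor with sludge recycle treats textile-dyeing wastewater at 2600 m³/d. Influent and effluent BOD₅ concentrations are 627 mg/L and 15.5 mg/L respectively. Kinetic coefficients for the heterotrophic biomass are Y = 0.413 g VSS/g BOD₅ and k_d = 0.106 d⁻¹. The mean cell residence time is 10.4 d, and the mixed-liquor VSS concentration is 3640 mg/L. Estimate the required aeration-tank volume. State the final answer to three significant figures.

V ≈ 892 m³

From the SRT design equation V = Y Q (S₀−S) θ_c / [X (1 + k_d θ_c)] = 0.413 × 2600 × (627 − 15.5) × 10.4 / [3640 × (1 + 0.106 × 10.4)] = 6.83×10^6 / 7653 = 892.4 m³.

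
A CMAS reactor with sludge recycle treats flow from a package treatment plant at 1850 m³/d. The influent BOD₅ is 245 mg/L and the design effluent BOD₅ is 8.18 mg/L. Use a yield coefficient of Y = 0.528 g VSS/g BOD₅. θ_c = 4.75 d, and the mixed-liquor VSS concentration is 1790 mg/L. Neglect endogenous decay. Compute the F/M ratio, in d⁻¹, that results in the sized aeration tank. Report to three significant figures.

With k_d = 0 the design equation reduces to V = Y Q (S₀−S) θ_c / X = 0.528 × 1850 × (245 − 8.18) × 4.75 / 1790 = 613.9 m³.
Food-to-microorganism ratio F/M = Q S₀ / (V X) = 1850 × 245 / (613.9 × 1790) = 0.4125 d⁻¹.

F/M ≈ 0.412 d⁻¹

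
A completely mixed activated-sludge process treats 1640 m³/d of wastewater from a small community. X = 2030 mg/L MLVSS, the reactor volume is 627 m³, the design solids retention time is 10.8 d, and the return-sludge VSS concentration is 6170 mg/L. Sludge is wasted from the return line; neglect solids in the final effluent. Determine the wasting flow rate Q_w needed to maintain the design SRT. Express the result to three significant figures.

θ_c = V·X/(Q_w·X_r) when wasting from the recycle, so Q_w = V·X/(θ_c·X_r) = 627.0 × 2030 / (10.8 × 6170) = 19.10 m³/d.

Q_w ≈ 19.1 m³/d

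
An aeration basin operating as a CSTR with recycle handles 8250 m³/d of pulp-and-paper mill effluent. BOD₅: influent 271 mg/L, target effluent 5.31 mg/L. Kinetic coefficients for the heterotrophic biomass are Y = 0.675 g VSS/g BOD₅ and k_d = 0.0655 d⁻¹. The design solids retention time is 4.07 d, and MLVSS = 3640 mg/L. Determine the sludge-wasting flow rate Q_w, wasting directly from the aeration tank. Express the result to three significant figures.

Steady-state biomass mass balance: V·X·(1 + k_d·θ_c) = Y·Q·(S₀ − S)·θ_c, so V = 0.675 × 8250 × (271 − 5.31) × 4.07 / [3640 × (1 + 0.0655 × 4.07)] = 6.02×10^6 / 4610 = 1306 m³.
Wasting from the aeration tank: Q_w = V / θ_c = 1306 / 4.07 = 320.9 m³/d.

Q_w ≈ 321 m³/d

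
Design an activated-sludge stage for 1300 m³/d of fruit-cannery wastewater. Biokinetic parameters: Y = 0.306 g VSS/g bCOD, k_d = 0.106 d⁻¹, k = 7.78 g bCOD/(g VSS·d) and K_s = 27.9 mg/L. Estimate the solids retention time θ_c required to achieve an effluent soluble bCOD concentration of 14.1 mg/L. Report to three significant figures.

At the target effluent, Y k S/(K_s+S) = 0.306×7.78×14.1/42.00 = 0.7992 d⁻¹.
Then 1/θ_c = μ − k_d = 0.7992 − 0.106 = 0.6932 d⁻¹, giving θ_c = 1.443 d.

θ_c ≈ 1.44 d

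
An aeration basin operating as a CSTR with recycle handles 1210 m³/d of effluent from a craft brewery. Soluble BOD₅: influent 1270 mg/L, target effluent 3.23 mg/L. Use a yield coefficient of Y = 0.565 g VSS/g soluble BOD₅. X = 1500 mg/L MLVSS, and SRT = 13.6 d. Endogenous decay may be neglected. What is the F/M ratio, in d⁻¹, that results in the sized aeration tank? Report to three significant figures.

F/M ≈ 0.130 d⁻¹

With k_d = 0 the design equation reduces to V = Y Q (S₀−S) θ_c / X = 0.565 × 1210 × (1270 − 3.23) × 13.6 / 1500 = 7852 m³.
F/M = applied load / biomass = Q·S₀/(V·X) = 1210 × 1270 / (7852 × 1500) = 0.1305 d⁻¹.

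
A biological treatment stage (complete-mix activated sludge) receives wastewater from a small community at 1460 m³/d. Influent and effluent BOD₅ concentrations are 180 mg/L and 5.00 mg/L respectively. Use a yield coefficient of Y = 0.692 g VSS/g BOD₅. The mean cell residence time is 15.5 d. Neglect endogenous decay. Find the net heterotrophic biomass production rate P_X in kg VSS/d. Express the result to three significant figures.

Since k_d ≈ 0, Y_obs = Y = 0.692 g VSS/g BOD₅.
Mass of BOD₅ removed per day: Q(S₀ − S) = 1460 × 175.0 g/m³ = 255.5 kg/d.
Biomass produced: P_X = Y_obs·Q·ΔS = 0.6920 × 255.5 ≈ 176.8 kg VSS/d.

P_X ≈ 177 kg VSS/d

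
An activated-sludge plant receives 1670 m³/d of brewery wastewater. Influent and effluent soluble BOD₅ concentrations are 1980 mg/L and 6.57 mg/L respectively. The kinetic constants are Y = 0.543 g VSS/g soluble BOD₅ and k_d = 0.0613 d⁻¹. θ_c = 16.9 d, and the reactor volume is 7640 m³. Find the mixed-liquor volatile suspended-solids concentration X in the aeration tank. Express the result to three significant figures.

X ≈ 1940 mg/L

From V·X·(1 + k_d·θ_c) = Y·Q·(S₀ − S)·θ_c: X = 0.543 × 1670 × (1980 − 6.57) × 16.9 / [7640 × (1 + 0.0613 × 16.9)] = 1944 mg/L.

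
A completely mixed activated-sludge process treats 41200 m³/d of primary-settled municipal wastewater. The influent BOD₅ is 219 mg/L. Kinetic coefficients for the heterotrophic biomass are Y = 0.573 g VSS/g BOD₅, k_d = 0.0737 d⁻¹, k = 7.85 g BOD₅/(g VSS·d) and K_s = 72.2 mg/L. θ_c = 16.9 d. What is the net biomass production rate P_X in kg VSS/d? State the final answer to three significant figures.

P_X ≈ 2280 kg VSS/d

From the Monod/SRT balance for a CMAS, S = K_s·(1+k_d θ_c)/[θ_c·(Y k − k_d) − 1] = 72.2 × (1 + 0.0737 × 16.9) / [16.9 × (0.573 × 7.85 − 0.0737) − 1] = 162.1 / 73.77 = 2.198 mg/L.
The observed yield is Y_obs = Y/(1 + k_d·θ_c) = 0.573 / (1 + 0.0737 × 16.9) = 0.573 / 2.246 = 0.2552 g VSS per g BOD₅ removed.
Q·(S₀ − S) = 41200 × (219 − 2.20) × 10⁻³ = 8932 kg/d removed.
Net biomass production P_X = Y_obs × Q·(S₀ − S) = 0.2552 × 8932 = 2279 kg VSS/d.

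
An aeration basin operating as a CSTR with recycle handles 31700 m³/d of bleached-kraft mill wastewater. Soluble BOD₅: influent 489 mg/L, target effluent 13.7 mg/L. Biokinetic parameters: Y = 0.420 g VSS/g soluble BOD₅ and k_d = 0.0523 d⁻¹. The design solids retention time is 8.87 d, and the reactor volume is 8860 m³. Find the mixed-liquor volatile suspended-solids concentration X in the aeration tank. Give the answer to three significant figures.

X ≈ 4330 mg/L

Solving the biomass balance for X: X = Y Q (S₀−S) θ_c / [V (1+k_d θ_c)] = 0.420 × 31700 × (489 − 13.7) × 8.87 / [8860 × (1 + 0.0523 × 8.87)] = 4328 mg/L.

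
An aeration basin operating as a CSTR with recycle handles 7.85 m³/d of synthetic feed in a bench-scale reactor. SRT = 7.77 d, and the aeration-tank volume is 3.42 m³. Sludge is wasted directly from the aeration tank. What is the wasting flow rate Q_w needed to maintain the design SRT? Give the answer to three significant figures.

Q_w ≈ 0.440 m³/d

With mixed-liquor wasting, θ_c = V/Q_w, so Q_w = V/θ_c = 3.420/7.77 = 0.4402 m³/d.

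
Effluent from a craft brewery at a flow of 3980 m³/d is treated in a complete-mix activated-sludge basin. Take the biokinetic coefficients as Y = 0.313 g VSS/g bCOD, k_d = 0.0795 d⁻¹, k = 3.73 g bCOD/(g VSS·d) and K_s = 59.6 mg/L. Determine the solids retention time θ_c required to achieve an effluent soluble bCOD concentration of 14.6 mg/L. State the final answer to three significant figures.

At the target effluent, Y k S/(K_s+S) = 0.313×3.73×14.6/74.20 = 0.2297 d⁻¹.
1/θ_c = 0.2297 − 0.0795 = 0.1502 d⁻¹, so θ_c = 6.657 d.

θ_c ≈ 6.66 d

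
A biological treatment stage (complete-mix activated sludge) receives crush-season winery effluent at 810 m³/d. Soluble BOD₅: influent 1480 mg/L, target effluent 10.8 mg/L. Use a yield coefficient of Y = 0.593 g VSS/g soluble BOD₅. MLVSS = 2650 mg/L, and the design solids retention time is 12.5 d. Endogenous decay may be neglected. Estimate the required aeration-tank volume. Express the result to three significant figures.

With k_d = 0 the design equation reduces to V = Y Q (S₀−S) θ_c / X = 0.593 × 810 × (1480 − 10.8) × 12.5 / 2650 = 3329 m³.

V ≈ 3330 m³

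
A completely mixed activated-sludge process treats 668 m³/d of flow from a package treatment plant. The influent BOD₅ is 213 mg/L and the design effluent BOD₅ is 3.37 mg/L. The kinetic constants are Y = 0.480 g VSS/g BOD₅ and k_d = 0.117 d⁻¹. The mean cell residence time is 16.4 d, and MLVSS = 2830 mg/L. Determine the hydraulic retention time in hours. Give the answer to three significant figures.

Rearranging the biomass balance for a CMAS with decay, V = Y·Q·ΔS·θ_c / [X·(1+k_d θ_c)] = 0.480 × 668 × (213 − 3.37) × 16.4 / [2830 × (1 + 0.117 × 16.4)] = 1.1×10^6 / 8260 = 133.5 m³.
HRT = V/Q = 133.5 m³ / 668 m³·d⁻¹ = 0.1998 d × 24 = 4.795 h.

τ ≈ 4.79 h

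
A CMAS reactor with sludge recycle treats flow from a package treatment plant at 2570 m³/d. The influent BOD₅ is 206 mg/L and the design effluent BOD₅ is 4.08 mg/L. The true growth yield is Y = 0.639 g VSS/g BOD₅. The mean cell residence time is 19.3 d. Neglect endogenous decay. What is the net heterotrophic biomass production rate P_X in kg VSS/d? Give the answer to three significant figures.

Since k_d ≈ 0, Y_obs = Y = 0.639 g VSS/g BOD₅.
Mass of BOD₅ removed per day: Q(S₀ − S) = 2570 × 201.9 g/m³ = 518.9 kg/d.
So the net sludge growth is P_X = 0.6390 × 518.9 = 331.6 kg VSS/d.

P_X ≈ 332 kg VSS/d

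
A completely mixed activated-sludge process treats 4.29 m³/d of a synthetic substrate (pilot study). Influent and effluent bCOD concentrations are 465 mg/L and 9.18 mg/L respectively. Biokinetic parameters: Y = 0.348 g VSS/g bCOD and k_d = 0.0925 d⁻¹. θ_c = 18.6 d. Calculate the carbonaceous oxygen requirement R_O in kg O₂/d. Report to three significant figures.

Observed yield with endogenous decay: Y_obs = Y / (1 + k_d·θ_c) = 0.348 / (1 + 0.0925 × 18.6) = 0.348 / 2.721 = 0.1279 g VSS/g bCOD.
ΔS = 465 − 9.18 = 455.8 mg/L, so the substrate removal rate is 4.29 × 455.8/1000 = 1.955 kg bCOD/d.
Biomass synthesised: P_X = Y_obs × 1.955 = 0.2501 kg VSS/d.
R_O = Q·(S₀ − S) − 1.42·P_X = 1.955 − 1.42 × 0.2501 = 1.600 kg O₂/d.

R_O ≈ 1.60 kg O₂/d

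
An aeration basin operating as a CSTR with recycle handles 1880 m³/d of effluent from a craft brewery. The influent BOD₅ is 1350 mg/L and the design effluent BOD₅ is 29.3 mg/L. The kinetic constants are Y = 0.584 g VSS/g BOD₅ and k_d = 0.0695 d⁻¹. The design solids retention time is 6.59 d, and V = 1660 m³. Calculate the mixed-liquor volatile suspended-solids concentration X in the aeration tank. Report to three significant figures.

From V·X·(1 + k_d·θ_c) = Y·Q·(S₀ − S)·θ_c: X = 0.584 × 1880 × (1350 − 29.3) × 6.59 / [1660 × (1 + 0.0695 × 6.59)] = 3948 mg/L.

X ≈ 3950 mg/L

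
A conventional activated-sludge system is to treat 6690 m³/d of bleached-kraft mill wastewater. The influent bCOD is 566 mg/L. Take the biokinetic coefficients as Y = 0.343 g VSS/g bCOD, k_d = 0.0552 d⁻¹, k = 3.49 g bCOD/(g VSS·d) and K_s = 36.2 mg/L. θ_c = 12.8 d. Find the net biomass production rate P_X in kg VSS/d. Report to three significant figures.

P_X ≈ 755 kg VSS/d

Effluent substrate depends only on kinetics and SRT: S = K_s(1 + k_d θ_c) / [θ_c(Yk − k_d) − 1] = 36.2 × (1 + 0.0552 × 12.8) / [12.8 × (0.343 × 3.49 − 0.0552) − 1] = 61.78 / 13.62 = 4.537 mg/L.
Observed yield with endogenous decay: Y_obs = Y / (1 + k_d·θ_c) = 0.343 / (1 + 0.0552 × 12.8) = 0.343 / 1.707 = 0.2010 g VSS/g bCOD.
Substrate removed = Q·(S₀ − S) = 6690 m³/d × (566 − 4.54) g/m³ = 3.76×10^6 g/d = 3756 kg/d.
So the net sludge growth is P_X = 0.2010 × 3756 = 754.9 kg VSS/d.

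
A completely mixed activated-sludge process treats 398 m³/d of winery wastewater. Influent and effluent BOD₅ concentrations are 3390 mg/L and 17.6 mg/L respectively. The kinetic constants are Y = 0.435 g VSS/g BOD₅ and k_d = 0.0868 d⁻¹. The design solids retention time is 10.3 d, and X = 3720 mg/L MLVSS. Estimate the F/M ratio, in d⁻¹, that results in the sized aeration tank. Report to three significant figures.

F/M ≈ 0.425 d⁻¹

From the SRT design equation V = Y Q (S₀−S) θ_c / [X (1 + k_d θ_c)] = 0.435 × 398 × (3390 − 17.6) × 10.3 / [3720 × (1 + 0.0868 × 10.3)] = 6.01×10^6 / 7046 = 853.5 m³.
F/M = Q·S₀ / (V·X) = 398 × 3390 / (853.5 × 3720) = 0.4249 g BOD₅·(g VSS·d)⁻¹.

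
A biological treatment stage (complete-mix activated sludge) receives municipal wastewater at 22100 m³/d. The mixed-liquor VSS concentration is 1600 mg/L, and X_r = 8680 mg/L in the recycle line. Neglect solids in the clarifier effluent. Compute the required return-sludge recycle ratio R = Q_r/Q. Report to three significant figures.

Solids balance on the clarifier gives (1+R)X = R·X_r, so R = X/(X_r − X) = 1600 / (8680 − 1600) = 0.2260.

R ≈ 0.226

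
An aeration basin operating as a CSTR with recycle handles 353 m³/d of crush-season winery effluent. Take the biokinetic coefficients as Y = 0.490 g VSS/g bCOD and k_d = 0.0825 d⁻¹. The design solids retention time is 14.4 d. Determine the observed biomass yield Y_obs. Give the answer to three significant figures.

Observed yield with endogenous decay: Y_obs = Y / (1 + k_d·θ_c) = 0.490 / (1 + 0.0825 × 14.4) = 0.490 / 2.188 = 0.2239 g VSS/g bCOD.

Y_obs ≈ 0.224 g VSS/g bCOD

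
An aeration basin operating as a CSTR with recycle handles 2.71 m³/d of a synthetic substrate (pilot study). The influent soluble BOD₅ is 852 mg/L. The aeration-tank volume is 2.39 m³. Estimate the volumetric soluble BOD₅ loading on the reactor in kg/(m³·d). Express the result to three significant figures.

Applied soluble BOD₅ load per unit volume = Q·S₀/V = (2.71 × 852/1000)/2.390 = 0.9661 kg soluble BOD₅·m⁻³·d⁻¹.

L_v ≈ 0.966 kg soluble BOD₅/(m³·d)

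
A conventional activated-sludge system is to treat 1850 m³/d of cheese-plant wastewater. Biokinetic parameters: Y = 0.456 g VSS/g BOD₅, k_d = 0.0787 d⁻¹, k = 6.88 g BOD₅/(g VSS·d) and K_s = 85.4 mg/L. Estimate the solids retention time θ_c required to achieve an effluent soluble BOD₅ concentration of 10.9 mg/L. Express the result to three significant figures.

Specific growth rate at S = 10.9 mg/L: μ = YkS/(K_s+S) = 0.456·6.88·10.9/(85.4+10.9) = 0.3551 d⁻¹.
Then 1/θ_c = μ − k_d = 0.3551 − 0.0787 = 0.2764 d⁻¹, giving θ_c = 3.618 d.

θ_c ≈ 3.62 d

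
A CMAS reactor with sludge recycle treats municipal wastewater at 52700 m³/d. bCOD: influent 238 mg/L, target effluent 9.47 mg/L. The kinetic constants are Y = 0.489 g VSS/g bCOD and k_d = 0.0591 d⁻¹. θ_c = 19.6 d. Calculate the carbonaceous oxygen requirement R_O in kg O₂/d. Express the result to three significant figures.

R_O ≈ 8170 kg O₂/d

The observed yield is Y_obs = Y/(1 + k_d·θ_c) = 0.489 / (1 + 0.0591 × 19.6) = 0.489 / 2.158 = 0.2266 g VSS per g bCOD removed.
Q·(S₀ − S) = 52700 × (238 − 9.47) × 10⁻³ = 12044 kg/d removed.
Net sludge production P_X = 0.2266 × 12044 = 2729 kg VSS/d.
R_O = Q·(S₀ − S) − 1.42·P_X = 12044 − 1.42 × 2729 = 8169 kg O₂/d.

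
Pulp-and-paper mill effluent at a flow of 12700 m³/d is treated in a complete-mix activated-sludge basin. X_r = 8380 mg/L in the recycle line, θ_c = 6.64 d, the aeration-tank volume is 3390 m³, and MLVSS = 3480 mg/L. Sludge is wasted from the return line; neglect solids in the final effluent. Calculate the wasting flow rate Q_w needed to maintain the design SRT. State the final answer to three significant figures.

θ_c = V·X/(Q_w·X_r) when wasting from the recycle, so Q_w = V·X/(θ_c·X_r) = 3390 × 3480 / (6.64 × 8380) = 212.0 m³/d.

Q_w ≈ 212 m³/d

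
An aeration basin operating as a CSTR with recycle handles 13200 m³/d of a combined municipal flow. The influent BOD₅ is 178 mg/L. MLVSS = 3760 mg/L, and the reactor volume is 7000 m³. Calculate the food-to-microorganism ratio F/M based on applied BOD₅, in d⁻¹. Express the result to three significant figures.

F/M ≈ 0.0893 d⁻¹

Food-to-microorganism ratio F/M = Q S₀ / (V X) = 13200 × 178 / (7000 × 3760) = 0.08927 d⁻¹.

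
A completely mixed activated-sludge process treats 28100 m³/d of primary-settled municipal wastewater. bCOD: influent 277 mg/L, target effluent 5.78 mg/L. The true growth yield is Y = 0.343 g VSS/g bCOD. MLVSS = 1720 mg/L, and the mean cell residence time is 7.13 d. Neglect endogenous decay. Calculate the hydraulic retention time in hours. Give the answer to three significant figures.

With k_d = 0 the design equation reduces to V = Y Q (S₀−S) θ_c / X = 0.343 × 28100 × (277 − 5.78) × 7.13 / 1720 = 10836 m³.
τ = V/Q = 10836/28100 = 0.3856 d, or 9.255 h.

τ ≈ 9.26 h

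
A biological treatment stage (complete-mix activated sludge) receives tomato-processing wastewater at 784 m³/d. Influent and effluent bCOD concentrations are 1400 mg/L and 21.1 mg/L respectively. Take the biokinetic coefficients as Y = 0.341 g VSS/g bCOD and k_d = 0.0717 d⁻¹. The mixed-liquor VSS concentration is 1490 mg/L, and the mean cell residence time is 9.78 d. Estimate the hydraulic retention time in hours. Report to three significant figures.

Steady-state biomass mass balance: V·X·(1 + k_d·θ_c) = Y·Q·(S₀ − S)·θ_c, so V = 0.341 × 784 × (1400 − 21.1) × 9.78 / [1490 × (1 + 0.0717 × 9.78)] = 3.61×10^6 / 2535 = 1422 m³.
HRT = V/Q = 1422 m³ / 784 m³·d⁻¹ = 1.814 d × 24 = 43.54 h.

τ ≈ 43.5 h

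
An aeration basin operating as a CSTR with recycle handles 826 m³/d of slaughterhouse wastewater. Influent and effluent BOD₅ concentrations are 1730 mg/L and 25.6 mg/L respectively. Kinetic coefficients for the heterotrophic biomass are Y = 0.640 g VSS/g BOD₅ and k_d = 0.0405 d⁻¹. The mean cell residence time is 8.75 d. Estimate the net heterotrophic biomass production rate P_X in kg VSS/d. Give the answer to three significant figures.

The observed yield is Y_obs = Y/(1 + k_d·θ_c) = 0.640 / (1 + 0.0405 × 8.75) = 0.640 / 1.354 = 0.4725 g VSS per g BOD₅ removed.
Substrate removed = Q·(S₀ − S) = 826 m³/d × (1730 − 25.6) g/m³ = 1.41×10^6 g/d = 1408 kg/d.
P_X = Y_obs · Q(S₀ − S) = 0.4725 × 1408 = 665.3 kg VSS/d.

P_X ≈ 665 kg VSS/d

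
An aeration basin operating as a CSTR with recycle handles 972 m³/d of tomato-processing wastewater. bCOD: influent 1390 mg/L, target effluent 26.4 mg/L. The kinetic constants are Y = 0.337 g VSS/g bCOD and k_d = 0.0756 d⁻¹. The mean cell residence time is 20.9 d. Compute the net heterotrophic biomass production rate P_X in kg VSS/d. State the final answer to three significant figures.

Y_obs = Y / (1 + k_d θ_c) = 0.337 / (1 + 0.0756 × 20.9) = 0.337 / 2.580 = 0.1306.
Mass of bCOD removed per day: Q(S₀ − S) = 972 × 1364 g/m³ = 1325 kg/d.
P_X = Y_obs · Q(S₀ − S) = 0.1306 × 1325 = 173.1 kg VSS/d.

P_X ≈ 173 kg VSS/d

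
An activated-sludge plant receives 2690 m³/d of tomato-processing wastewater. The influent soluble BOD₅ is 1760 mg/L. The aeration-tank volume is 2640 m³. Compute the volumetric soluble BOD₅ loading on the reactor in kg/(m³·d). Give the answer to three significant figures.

Applied soluble BOD₅ load per unit volume = Q·S₀/V = (2690 × 1760/1000)/2640 = 1.793 kg soluble BOD₅·m⁻³·d⁻¹.

L_v ≈ 1.79 kg soluble BOD₅/(m³·d)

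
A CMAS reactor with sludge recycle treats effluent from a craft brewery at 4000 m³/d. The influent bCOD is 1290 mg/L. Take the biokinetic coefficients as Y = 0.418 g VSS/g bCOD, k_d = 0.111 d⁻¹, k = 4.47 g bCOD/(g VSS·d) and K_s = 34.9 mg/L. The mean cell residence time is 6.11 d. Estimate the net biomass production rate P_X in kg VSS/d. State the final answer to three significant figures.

For a completely mixed reactor with recycle the Lawrence–McCarty relation gives S = K_s·(1 + k_d·θ_c) / [θ_c·(Y·k − k_d) − 1] = 34.9 × (1 + 0.111 × 6.11) / [6.11 × (0.418 × 4.47 − 0.111) − 1] = 58.57 / 9.738 = 6.014 mg/L.
Y_obs = Y / (1 + k_d θ_c) = 0.418 / (1 + 0.111 × 6.11) = 0.418 / 1.678 = 0.2491.
Q·(S₀ − S) = 4000 × (1290 − 6.01) × 10⁻³ = 5136 kg/d removed.
Net biomass production P_X = Y_obs × Q·(S₀ − S) = 0.2491 × 5136 = 1279 kg VSS/d.

P_X ≈ 1280 kg VSS/d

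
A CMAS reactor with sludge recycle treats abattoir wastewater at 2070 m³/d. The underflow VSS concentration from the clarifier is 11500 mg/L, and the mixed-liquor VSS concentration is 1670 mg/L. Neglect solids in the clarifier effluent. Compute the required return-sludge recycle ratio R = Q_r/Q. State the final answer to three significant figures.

Solids balance on the clarifier gives (1+R)X = R·X_r, so R = X/(X_r − X) = 1670 / (11500 − 1670) = 0.1699.

R ≈ 0.170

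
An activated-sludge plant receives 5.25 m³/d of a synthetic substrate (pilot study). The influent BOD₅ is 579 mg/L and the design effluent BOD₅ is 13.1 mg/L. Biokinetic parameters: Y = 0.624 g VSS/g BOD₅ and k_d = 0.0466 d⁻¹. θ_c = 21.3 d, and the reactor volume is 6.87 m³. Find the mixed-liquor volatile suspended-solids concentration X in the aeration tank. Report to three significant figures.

Solving the biomass balance for X: X = Y Q (S₀−S) θ_c / [V (1+k_d θ_c)] = 0.624 × 5.25 × (579 − 13.1) × 21.3 / [6.87 × (1 + 0.0466 × 21.3)] = 2885 mg/L.

X ≈ 2880 mg/L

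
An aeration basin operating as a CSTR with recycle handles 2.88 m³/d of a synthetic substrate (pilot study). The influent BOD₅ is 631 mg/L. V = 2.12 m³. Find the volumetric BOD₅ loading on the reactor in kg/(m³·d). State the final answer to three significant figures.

L_v = Q S₀ / V = 2.88 × 631 × 10⁻³ / 2.120 = 0.8572 kg/(m³·d).

L_v ≈ 0.857 kg BOD₅/(m³·d)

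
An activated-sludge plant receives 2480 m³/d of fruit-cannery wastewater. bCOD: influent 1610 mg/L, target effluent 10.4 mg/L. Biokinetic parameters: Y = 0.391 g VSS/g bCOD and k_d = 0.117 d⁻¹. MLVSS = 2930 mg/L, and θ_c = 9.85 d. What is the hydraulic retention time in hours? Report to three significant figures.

Rearranging the biomass balance for a CMAS with decay, V = Y·Q·ΔS·θ_c / [X·(1+k_d θ_c)] = 0.391 × 2480 × (1610 − 10.4) × 9.85 / [2930 × (1 + 0.117 × 9.85)] = 1.53×10^7 / 6307 = 2423 m³.
τ = V/Q = 2423/2480 = 0.9768 d, or 23.44 h.

τ ≈ 23.4 h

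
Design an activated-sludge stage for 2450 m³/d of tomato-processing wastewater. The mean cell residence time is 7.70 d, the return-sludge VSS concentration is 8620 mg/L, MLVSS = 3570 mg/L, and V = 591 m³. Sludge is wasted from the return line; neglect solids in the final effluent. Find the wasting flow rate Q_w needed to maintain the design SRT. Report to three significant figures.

Q_w ≈ 31.8 m³/d

Wasting from the return line (neglecting effluent solids): Q_w = V·X / (θ_c·X_r) = 591.0 × 3570 / (7.70 × 8620) = 31.79 m³/d.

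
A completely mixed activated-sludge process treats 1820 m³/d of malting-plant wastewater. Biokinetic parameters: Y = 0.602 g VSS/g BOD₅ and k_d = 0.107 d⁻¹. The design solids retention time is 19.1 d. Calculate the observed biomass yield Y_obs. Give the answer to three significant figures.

Correct the yield for decay: Y_obs = Y/(1 + k_d θ_c) = 0.602 / (1 + 0.107 × 19.1) = 0.602 / 3.044 = 0.1978.

Y_obs ≈ 0.198 g VSS/g BOD₅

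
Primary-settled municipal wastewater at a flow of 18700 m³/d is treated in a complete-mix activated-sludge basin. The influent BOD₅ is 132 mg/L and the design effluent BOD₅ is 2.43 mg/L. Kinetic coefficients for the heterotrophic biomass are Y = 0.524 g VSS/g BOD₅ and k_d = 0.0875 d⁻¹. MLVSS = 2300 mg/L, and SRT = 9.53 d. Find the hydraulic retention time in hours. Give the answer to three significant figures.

From the SRT design equation V = Y Q (S₀−S) θ_c / [X (1 + k_d θ_c)] = 0.524 × 18700 × (132 − 2.43) × 9.53 / [2300 × (1 + 0.0875 × 9.53)] = 1.21×10^7 / 4218 = 2869 m³.
HRT = V/Q = 2869 m³ / 18700 m³·d⁻¹ = 0.1534 d × 24 = 3.682 h.

τ ≈ 3.68 h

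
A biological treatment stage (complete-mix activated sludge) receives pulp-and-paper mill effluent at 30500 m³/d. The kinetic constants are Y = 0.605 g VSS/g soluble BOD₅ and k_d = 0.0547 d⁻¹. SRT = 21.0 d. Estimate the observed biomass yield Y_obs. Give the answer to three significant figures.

Y_obs ≈ 0.282 g VSS/g soluble BOD₅

Correct the yield for decay: Y_obs = Y/(1 + k_d θ_c) = 0.605 / (1 + 0.0547 × 21.0) = 0.605 / 2.149 = 0.2816.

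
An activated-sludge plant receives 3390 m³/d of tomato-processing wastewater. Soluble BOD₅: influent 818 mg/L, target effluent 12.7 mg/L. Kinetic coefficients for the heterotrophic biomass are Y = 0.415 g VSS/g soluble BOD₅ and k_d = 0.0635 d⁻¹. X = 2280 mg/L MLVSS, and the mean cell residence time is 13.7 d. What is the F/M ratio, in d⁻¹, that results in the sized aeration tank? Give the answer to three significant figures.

F/M ≈ 0.334 d⁻¹

Rearranging the biomass balance for a CMAS with decay, V = Y·Q·ΔS·θ_c / [X·(1+k_d θ_c)] = 0.415 × 3390 × (818 − 12.7) × 13.7 / [2280 × (1 + 0.0635 × 13.7)] = 1.55×10^7 / 4263 = 3641 m³.
F/M = applied load / biomass = Q·S₀/(V·X) = 3390 × 818 / (3641 × 2280) = 0.3341 d⁻¹.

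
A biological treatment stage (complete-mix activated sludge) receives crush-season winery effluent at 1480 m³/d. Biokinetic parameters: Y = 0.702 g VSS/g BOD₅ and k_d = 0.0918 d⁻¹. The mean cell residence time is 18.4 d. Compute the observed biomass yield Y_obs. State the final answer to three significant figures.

Y_obs ≈ 0.261 g VSS/g BOD₅

The observed yield is Y_obs = Y/(1 + k_d·θ_c) = 0.702 / (1 + 0.0918 × 18.4) = 0.702 / 2.689 = 0.2611 g VSS per g BOD₅ removed.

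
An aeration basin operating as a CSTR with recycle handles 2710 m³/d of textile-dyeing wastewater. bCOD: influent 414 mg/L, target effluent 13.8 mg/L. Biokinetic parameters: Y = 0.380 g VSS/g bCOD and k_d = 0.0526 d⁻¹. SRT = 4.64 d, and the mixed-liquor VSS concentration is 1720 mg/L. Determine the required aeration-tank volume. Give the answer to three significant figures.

V ≈ 894 m³

Rearranging the biomass balance for a CMAS with decay, V = Y·Q·ΔS·θ_c / [X·(1+k_d θ_c)] = 0.380 × 2710 × (414 − 13.8) × 4.64 / [1720 × (1 + 0.0526 × 4.64)] = 1.91×10^6 / 2140 = 893.7 m³.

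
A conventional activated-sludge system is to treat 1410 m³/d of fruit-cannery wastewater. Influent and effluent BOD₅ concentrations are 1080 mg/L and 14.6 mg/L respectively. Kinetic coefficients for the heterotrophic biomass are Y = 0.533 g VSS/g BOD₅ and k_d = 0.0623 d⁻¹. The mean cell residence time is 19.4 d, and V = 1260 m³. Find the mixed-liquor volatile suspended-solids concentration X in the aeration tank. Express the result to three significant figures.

X ≈ 5580 mg/L

From V·X·(1 + k_d·θ_c) = Y·Q·(S₀ − S)·θ_c: X = 0.533 × 1410 × (1080 − 14.6) × 19.4 / [1260 × (1 + 0.0623 × 19.4)] = 5582 mg/L.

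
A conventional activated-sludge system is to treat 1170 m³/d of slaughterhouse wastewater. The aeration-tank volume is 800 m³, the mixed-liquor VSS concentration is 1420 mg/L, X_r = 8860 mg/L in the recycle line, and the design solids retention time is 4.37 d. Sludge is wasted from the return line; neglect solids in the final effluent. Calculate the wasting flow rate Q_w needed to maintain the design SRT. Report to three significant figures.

Wasting from the return line (neglecting effluent solids): Q_w = V·X / (θ_c·X_r) = 800.0 × 1420 / (4.37 × 8860) = 29.34 m³/d.

Q_w ≈ 29.3 m³/d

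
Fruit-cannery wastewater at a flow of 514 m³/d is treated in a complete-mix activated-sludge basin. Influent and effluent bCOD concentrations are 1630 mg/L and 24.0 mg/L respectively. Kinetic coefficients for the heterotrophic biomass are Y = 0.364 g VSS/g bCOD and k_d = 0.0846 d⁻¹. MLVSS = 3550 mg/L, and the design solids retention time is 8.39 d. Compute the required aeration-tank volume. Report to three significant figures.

V ≈ 415 m³

Rearranging the biomass balance for a CMAS with decay, V = Y·Q·ΔS·θ_c / [X·(1+k_d θ_c)] = 0.364 × 514 × (1630 − 24.0) × 8.39 / [3550 × (1 + 0.0846 × 8.39)] = 2.52×10^6 / 6070 = 415.3 m³.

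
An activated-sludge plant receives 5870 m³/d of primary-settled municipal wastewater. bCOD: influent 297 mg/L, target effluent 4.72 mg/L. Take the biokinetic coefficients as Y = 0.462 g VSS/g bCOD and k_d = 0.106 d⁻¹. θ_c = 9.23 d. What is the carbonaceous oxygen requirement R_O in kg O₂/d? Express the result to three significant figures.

R_O ≈ 1150 kg O₂/d

Correct the yield for decay: Y_obs = Y/(1 + k_d θ_c) = 0.462 / (1 + 0.106 × 9.23) = 0.462 / 1.978 = 0.2335.
ΔS = 297 − 4.72 = 292.3 mg/L, so the substrate removal rate is 5870 × 292.3/1000 = 1716 kg bCOD/d.
Net sludge production P_X = 0.2335 × 1716 = 400.7 kg VSS/d.
R_O = Q·ΔS − 1.42 P_X = 1716 − 568.9 = 1147 kg O₂/d.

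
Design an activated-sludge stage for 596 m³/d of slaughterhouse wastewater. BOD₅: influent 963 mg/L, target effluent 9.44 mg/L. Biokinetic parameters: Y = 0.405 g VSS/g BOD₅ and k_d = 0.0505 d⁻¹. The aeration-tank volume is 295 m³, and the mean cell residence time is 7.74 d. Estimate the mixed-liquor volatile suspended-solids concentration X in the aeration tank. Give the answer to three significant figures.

X ≈ 4340 mg/L

X = Y·Q·ΔS·θ_c / [V·(1 + k_d θ_c)] = 0.405 × 596 × (963 − 9.44) × 7.74 / [295 × (1 + 0.0505 × 7.74)] = 4342 mg/L.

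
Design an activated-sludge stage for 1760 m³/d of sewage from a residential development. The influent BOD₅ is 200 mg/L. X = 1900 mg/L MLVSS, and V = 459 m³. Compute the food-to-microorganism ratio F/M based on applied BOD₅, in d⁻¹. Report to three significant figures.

F/M ≈ 0.404 d⁻¹

Food-to-microorganism ratio F/M = Q S₀ / (V X) = 1760 × 200 / (459.0 × 1900) = 0.4036 d⁻¹.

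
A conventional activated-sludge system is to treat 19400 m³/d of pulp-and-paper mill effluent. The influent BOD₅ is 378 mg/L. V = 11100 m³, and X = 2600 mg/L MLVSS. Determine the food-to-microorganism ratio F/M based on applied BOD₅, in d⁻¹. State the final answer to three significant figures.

F/M ≈ 0.254 d⁻¹

F/M = Q·S₀ / (V·X) = 19400 × 378 / (11100 × 2600) = 0.2541 g BOD₅·(g VSS·d)⁻¹.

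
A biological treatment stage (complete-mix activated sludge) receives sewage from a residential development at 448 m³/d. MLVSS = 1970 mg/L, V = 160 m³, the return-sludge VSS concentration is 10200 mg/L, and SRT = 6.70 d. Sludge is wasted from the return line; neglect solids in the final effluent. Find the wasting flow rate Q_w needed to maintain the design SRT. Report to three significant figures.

θ_c = V·X/(Q_w·X_r) when wasting from the recycle, so Q_w = V·X/(θ_c·X_r) = 160.0 × 1970 / (6.70 × 10200) = 4.612 m³/d.

Q_w ≈ 4.61 m³/d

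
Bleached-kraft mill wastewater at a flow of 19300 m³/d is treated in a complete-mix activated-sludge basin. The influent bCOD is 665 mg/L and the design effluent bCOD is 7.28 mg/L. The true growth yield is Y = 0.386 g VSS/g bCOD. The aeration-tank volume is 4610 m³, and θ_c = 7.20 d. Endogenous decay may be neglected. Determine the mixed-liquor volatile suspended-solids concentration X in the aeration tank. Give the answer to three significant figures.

X ≈ 7650 mg/L

From V·X = Y·Q·(S₀ − S)·θ_c (decay neglected): X = 0.386 × 19300 × (665 − 7.28) × 7.20 / 4610 = 7653 mg/L.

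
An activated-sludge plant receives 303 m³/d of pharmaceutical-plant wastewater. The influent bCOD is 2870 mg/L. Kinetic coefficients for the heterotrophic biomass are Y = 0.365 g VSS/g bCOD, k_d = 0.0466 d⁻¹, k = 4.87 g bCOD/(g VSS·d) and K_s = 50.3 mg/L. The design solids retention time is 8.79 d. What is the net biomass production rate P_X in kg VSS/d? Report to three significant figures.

For a completely mixed reactor with recycle the Lawrence–McCarty relation gives S = K_s·(1 + k_d·θ_c) / [θ_c·(Y·k − k_d) − 1] = 50.3 × (1 + 0.0466 × 8.79) / [8.79 × (0.365 × 4.87 − 0.0466) − 1] = 70.90 / 14.22 = 4.988 mg/L.
The observed yield is Y_obs = Y/(1 + k_d·θ_c) = 0.365 / (1 + 0.0466 × 8.79) = 0.365 / 1.410 = 0.2589 g VSS per g bCOD removed.
ΔS = 2870 − 4.99 = 2865 mg/L, so the substrate removal rate is 303 × 2865/1000 = 868.1 kg bCOD/d.
Biomass produced: P_X = Y_obs·Q·ΔS = 0.2589 × 868.1 ≈ 224.8 kg VSS/d.

P_X ≈ 225 kg VSS/d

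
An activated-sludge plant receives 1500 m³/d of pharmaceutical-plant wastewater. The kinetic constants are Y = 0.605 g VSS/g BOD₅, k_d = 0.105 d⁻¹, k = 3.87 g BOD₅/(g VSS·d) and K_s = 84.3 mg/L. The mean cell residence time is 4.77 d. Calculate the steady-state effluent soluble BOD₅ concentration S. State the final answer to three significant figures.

S ≈ 13.1 mg/L

For a completely mixed reactor with recycle the Lawrence–McCarty relation gives S = K_s·(1 + k_d·θ_c) / [θ_c·(Y·k − k_d) − 1] = 84.3 × (1 + 0.105 × 4.77) / [4.77 × (0.605 × 3.87 − 0.105) − 1] = 126.5 / 9.667 = 13.09 mg/L.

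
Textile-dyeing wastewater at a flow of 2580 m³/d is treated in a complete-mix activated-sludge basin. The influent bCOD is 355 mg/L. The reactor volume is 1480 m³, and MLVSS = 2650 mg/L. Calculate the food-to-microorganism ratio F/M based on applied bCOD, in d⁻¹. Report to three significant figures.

F/M = applied load / biomass = Q·S₀/(V·X) = 2580 × 355 / (1480 × 2650) = 0.2335 d⁻¹.

F/M ≈ 0.234 d⁻¹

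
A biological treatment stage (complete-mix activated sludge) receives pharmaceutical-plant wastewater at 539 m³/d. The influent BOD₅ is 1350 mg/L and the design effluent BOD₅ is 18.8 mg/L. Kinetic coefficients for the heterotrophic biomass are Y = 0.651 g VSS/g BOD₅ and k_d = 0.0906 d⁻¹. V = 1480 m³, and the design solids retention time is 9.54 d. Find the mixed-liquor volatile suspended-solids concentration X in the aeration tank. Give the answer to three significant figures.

X ≈ 1620 mg/L

X = Y·Q·ΔS·θ_c / [V·(1 + k_d θ_c)] = 0.651 × 539 × (1350 − 18.8) × 9.54 / [1480 × (1 + 0.0906 × 9.54)] = 1615 mg/L.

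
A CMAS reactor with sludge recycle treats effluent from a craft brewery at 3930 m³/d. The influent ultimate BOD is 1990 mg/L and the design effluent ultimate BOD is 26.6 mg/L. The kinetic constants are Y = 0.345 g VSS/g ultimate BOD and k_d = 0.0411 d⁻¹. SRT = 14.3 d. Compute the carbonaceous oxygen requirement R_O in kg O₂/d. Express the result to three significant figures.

Correct the yield for decay: Y_obs = Y/(1 + k_d θ_c) = 0.345 / (1 + 0.0411 × 14.3) = 0.345 / 1.588 = 0.2173.
Substrate removed = Q·(S₀ − S) = 3930 m³/d × (1990 − 26.6) g/m³ = 7.72×10^6 g/d = 7716 kg/d.
Biomass synthesised: P_X = Y_obs × 7716 = 1677 kg VSS/d.
R_O = Q·(S₀ − S) − 1.42·P_X = 7716 − 1.42 × 1677 = 5335 kg O₂/d.

R_O ≈ 5340 kg O₂/d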